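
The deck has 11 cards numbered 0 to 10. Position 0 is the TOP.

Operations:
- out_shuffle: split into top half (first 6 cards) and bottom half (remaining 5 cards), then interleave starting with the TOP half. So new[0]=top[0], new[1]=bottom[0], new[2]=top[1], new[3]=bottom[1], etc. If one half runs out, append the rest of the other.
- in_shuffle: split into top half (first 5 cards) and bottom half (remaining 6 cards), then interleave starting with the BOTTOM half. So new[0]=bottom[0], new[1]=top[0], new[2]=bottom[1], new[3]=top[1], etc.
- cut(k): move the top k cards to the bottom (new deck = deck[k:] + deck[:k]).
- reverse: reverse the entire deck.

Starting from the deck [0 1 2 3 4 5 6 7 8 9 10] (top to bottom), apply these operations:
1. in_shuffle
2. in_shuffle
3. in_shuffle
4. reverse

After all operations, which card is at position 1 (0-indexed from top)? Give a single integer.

Answer: 3

Derivation:
After op 1 (in_shuffle): [5 0 6 1 7 2 8 3 9 4 10]
After op 2 (in_shuffle): [2 5 8 0 3 6 9 1 4 7 10]
After op 3 (in_shuffle): [6 2 9 5 1 8 4 0 7 3 10]
After op 4 (reverse): [10 3 7 0 4 8 1 5 9 2 6]
Position 1: card 3.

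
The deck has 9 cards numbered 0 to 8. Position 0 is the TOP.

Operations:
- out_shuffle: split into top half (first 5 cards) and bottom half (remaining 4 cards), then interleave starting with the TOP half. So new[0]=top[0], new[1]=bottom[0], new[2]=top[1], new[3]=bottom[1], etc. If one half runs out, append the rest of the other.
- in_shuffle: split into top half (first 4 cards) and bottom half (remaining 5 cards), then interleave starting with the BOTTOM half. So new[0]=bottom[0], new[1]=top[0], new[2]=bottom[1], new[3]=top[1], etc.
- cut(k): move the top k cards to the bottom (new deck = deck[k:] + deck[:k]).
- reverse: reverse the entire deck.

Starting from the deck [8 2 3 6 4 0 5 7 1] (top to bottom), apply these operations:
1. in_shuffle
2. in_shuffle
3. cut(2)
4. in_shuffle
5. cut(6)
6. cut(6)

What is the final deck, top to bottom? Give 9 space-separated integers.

After op 1 (in_shuffle): [4 8 0 2 5 3 7 6 1]
After op 2 (in_shuffle): [5 4 3 8 7 0 6 2 1]
After op 3 (cut(2)): [3 8 7 0 6 2 1 5 4]
After op 4 (in_shuffle): [6 3 2 8 1 7 5 0 4]
After op 5 (cut(6)): [5 0 4 6 3 2 8 1 7]
After op 6 (cut(6)): [8 1 7 5 0 4 6 3 2]

Answer: 8 1 7 5 0 4 6 3 2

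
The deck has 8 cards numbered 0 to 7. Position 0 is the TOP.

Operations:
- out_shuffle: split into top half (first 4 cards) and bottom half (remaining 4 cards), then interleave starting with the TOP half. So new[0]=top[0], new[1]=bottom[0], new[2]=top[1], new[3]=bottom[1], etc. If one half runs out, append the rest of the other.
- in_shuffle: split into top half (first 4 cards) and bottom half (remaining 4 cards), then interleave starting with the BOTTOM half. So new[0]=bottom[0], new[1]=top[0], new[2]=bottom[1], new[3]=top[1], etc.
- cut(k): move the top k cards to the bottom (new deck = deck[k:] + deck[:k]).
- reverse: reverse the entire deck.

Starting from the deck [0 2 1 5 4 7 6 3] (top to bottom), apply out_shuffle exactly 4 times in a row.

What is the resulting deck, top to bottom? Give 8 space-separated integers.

After op 1 (out_shuffle): [0 4 2 7 1 6 5 3]
After op 2 (out_shuffle): [0 1 4 6 2 5 7 3]
After op 3 (out_shuffle): [0 2 1 5 4 7 6 3]
After op 4 (out_shuffle): [0 4 2 7 1 6 5 3]

Answer: 0 4 2 7 1 6 5 3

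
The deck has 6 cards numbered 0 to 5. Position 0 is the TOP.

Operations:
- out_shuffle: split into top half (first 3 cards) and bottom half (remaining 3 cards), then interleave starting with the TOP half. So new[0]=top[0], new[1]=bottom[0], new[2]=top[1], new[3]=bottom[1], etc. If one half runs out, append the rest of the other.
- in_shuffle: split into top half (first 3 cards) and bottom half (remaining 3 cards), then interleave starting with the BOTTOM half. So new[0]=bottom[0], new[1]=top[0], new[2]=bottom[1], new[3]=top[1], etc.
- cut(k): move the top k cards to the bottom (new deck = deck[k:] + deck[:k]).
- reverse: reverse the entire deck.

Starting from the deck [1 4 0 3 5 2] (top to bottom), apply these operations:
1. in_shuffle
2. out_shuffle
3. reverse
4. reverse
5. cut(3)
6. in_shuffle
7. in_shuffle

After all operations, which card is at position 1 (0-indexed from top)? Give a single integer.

After op 1 (in_shuffle): [3 1 5 4 2 0]
After op 2 (out_shuffle): [3 4 1 2 5 0]
After op 3 (reverse): [0 5 2 1 4 3]
After op 4 (reverse): [3 4 1 2 5 0]
After op 5 (cut(3)): [2 5 0 3 4 1]
After op 6 (in_shuffle): [3 2 4 5 1 0]
After op 7 (in_shuffle): [5 3 1 2 0 4]
Position 1: card 3.

Answer: 3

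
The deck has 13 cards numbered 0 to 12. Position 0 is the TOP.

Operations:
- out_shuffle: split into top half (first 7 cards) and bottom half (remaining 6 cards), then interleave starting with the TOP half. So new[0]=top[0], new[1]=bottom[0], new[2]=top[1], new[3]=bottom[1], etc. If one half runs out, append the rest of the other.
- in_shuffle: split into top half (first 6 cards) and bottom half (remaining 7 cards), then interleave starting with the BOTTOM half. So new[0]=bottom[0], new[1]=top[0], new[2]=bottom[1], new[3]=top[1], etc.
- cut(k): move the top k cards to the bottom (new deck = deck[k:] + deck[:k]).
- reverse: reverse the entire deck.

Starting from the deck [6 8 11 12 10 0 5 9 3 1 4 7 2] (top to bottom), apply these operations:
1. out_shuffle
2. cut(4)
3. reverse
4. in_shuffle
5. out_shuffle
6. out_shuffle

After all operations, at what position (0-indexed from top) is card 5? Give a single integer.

After op 1 (out_shuffle): [6 9 8 3 11 1 12 4 10 7 0 2 5]
After op 2 (cut(4)): [11 1 12 4 10 7 0 2 5 6 9 8 3]
After op 3 (reverse): [3 8 9 6 5 2 0 7 10 4 12 1 11]
After op 4 (in_shuffle): [0 3 7 8 10 9 4 6 12 5 1 2 11]
After op 5 (out_shuffle): [0 6 3 12 7 5 8 1 10 2 9 11 4]
After op 6 (out_shuffle): [0 1 6 10 3 2 12 9 7 11 5 4 8]
Card 5 is at position 10.

Answer: 10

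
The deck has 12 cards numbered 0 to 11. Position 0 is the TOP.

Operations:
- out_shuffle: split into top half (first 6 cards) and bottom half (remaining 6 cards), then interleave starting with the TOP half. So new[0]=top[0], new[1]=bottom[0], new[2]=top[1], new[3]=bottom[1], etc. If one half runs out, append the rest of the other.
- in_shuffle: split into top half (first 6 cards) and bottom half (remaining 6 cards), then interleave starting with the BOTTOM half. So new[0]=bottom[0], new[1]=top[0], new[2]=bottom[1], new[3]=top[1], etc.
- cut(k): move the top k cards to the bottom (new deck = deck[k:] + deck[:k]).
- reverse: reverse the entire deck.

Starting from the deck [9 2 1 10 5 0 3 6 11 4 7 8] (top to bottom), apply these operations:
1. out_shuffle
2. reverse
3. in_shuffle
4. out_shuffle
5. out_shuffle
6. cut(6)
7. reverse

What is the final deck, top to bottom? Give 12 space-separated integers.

Answer: 6 8 4 2 0 11 10 3 7 1 9 5

Derivation:
After op 1 (out_shuffle): [9 3 2 6 1 11 10 4 5 7 0 8]
After op 2 (reverse): [8 0 7 5 4 10 11 1 6 2 3 9]
After op 3 (in_shuffle): [11 8 1 0 6 7 2 5 3 4 9 10]
After op 4 (out_shuffle): [11 2 8 5 1 3 0 4 6 9 7 10]
After op 5 (out_shuffle): [11 0 2 4 8 6 5 9 1 7 3 10]
After op 6 (cut(6)): [5 9 1 7 3 10 11 0 2 4 8 6]
After op 7 (reverse): [6 8 4 2 0 11 10 3 7 1 9 5]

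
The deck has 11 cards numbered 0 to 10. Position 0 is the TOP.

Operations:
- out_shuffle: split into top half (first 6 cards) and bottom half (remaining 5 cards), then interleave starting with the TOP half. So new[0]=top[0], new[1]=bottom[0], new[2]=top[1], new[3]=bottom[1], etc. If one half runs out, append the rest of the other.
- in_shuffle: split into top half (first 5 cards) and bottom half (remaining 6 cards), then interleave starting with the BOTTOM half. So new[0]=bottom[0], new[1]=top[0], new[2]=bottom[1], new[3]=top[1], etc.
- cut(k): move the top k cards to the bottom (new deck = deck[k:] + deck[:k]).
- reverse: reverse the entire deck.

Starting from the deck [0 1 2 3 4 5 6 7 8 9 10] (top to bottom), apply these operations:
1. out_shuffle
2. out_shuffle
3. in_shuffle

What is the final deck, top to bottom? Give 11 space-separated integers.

Answer: 4 0 7 3 10 6 2 9 5 1 8

Derivation:
After op 1 (out_shuffle): [0 6 1 7 2 8 3 9 4 10 5]
After op 2 (out_shuffle): [0 3 6 9 1 4 7 10 2 5 8]
After op 3 (in_shuffle): [4 0 7 3 10 6 2 9 5 1 8]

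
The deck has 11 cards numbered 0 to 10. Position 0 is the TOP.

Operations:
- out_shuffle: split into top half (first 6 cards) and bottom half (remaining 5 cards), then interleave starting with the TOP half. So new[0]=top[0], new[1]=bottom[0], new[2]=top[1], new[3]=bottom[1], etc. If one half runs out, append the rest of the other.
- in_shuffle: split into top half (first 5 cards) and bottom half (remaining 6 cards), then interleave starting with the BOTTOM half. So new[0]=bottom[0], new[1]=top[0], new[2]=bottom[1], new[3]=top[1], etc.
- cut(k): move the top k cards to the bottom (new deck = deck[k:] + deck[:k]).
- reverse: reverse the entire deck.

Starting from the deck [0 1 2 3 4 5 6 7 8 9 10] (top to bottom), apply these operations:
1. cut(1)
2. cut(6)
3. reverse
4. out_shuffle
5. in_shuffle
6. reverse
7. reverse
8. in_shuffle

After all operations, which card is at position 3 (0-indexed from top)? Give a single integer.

After op 1 (cut(1)): [1 2 3 4 5 6 7 8 9 10 0]
After op 2 (cut(6)): [7 8 9 10 0 1 2 3 4 5 6]
After op 3 (reverse): [6 5 4 3 2 1 0 10 9 8 7]
After op 4 (out_shuffle): [6 0 5 10 4 9 3 8 2 7 1]
After op 5 (in_shuffle): [9 6 3 0 8 5 2 10 7 4 1]
After op 6 (reverse): [1 4 7 10 2 5 8 0 3 6 9]
After op 7 (reverse): [9 6 3 0 8 5 2 10 7 4 1]
After op 8 (in_shuffle): [5 9 2 6 10 3 7 0 4 8 1]
Position 3: card 6.

Answer: 6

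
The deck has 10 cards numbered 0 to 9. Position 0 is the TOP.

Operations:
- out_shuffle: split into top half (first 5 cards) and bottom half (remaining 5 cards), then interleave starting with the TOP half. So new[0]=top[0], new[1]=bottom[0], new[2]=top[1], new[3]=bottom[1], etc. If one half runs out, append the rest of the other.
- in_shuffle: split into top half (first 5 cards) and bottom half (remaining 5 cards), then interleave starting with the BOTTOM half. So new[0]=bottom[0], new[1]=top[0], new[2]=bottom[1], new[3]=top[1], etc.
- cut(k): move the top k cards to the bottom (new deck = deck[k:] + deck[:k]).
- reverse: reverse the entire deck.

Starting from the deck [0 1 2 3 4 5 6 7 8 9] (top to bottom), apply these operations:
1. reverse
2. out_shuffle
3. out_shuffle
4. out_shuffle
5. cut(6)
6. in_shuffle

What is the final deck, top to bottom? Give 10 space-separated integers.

Answer: 1 6 2 7 3 8 4 0 5 9

Derivation:
After op 1 (reverse): [9 8 7 6 5 4 3 2 1 0]
After op 2 (out_shuffle): [9 4 8 3 7 2 6 1 5 0]
After op 3 (out_shuffle): [9 2 4 6 8 1 3 5 7 0]
After op 4 (out_shuffle): [9 1 2 3 4 5 6 7 8 0]
After op 5 (cut(6)): [6 7 8 0 9 1 2 3 4 5]
After op 6 (in_shuffle): [1 6 2 7 3 8 4 0 5 9]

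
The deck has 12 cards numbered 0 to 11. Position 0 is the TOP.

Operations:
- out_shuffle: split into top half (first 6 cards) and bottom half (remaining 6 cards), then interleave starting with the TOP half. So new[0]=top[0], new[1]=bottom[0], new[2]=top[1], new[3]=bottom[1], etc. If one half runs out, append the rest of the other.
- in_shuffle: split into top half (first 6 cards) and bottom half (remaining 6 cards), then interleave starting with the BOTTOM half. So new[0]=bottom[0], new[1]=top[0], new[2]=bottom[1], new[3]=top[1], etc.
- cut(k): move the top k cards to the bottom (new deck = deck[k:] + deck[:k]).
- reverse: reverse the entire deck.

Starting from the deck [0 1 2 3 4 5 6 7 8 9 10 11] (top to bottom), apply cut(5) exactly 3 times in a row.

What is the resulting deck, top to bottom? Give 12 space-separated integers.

Answer: 3 4 5 6 7 8 9 10 11 0 1 2

Derivation:
After op 1 (cut(5)): [5 6 7 8 9 10 11 0 1 2 3 4]
After op 2 (cut(5)): [10 11 0 1 2 3 4 5 6 7 8 9]
After op 3 (cut(5)): [3 4 5 6 7 8 9 10 11 0 1 2]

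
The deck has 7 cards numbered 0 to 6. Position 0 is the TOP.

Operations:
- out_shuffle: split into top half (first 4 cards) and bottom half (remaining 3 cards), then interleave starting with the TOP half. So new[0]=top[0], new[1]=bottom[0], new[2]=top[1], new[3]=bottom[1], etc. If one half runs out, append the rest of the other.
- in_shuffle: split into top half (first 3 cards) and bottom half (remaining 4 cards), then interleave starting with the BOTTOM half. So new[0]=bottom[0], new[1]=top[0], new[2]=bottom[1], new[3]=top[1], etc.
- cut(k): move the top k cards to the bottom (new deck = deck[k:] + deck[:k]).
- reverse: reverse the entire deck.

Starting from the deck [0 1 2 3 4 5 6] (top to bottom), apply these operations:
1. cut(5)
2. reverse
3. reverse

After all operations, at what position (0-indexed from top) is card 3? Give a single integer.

After op 1 (cut(5)): [5 6 0 1 2 3 4]
After op 2 (reverse): [4 3 2 1 0 6 5]
After op 3 (reverse): [5 6 0 1 2 3 4]
Card 3 is at position 5.

Answer: 5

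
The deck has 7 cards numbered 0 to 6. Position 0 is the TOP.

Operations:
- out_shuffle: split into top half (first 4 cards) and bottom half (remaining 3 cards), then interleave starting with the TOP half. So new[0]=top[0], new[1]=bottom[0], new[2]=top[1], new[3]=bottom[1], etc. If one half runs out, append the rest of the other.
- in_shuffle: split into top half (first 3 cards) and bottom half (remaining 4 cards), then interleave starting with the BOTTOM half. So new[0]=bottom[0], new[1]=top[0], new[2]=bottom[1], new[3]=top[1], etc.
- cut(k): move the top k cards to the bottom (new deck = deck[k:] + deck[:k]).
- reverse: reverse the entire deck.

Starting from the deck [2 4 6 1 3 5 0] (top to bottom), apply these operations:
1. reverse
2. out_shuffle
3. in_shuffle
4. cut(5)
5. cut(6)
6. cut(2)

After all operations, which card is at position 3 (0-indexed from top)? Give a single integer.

After op 1 (reverse): [0 5 3 1 6 4 2]
After op 2 (out_shuffle): [0 6 5 4 3 2 1]
After op 3 (in_shuffle): [4 0 3 6 2 5 1]
After op 4 (cut(5)): [5 1 4 0 3 6 2]
After op 5 (cut(6)): [2 5 1 4 0 3 6]
After op 6 (cut(2)): [1 4 0 3 6 2 5]
Position 3: card 3.

Answer: 3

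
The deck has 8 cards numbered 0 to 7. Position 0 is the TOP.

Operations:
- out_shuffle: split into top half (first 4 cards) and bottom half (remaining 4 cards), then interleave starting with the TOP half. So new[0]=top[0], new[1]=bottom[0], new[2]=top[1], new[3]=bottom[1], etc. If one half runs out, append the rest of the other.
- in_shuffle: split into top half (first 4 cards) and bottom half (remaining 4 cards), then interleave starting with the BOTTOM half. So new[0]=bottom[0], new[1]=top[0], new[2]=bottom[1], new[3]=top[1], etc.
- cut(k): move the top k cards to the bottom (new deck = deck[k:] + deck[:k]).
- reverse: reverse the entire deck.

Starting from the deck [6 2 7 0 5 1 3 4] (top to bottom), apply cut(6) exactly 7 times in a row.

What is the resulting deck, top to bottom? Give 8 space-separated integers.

Answer: 7 0 5 1 3 4 6 2

Derivation:
After op 1 (cut(6)): [3 4 6 2 7 0 5 1]
After op 2 (cut(6)): [5 1 3 4 6 2 7 0]
After op 3 (cut(6)): [7 0 5 1 3 4 6 2]
After op 4 (cut(6)): [6 2 7 0 5 1 3 4]
After op 5 (cut(6)): [3 4 6 2 7 0 5 1]
After op 6 (cut(6)): [5 1 3 4 6 2 7 0]
After op 7 (cut(6)): [7 0 5 1 3 4 6 2]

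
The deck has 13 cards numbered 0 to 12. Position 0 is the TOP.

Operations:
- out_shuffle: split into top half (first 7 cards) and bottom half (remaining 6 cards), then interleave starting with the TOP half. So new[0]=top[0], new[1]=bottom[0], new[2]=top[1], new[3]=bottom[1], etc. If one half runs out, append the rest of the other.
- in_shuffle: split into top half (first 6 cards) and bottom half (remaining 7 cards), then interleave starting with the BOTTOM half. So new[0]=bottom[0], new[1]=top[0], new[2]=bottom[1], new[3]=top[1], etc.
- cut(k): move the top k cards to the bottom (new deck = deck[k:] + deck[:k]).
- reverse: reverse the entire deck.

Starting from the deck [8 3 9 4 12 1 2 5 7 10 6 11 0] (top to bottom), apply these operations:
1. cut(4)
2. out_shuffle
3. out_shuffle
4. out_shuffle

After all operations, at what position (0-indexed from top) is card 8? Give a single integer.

Answer: 7

Derivation:
After op 1 (cut(4)): [12 1 2 5 7 10 6 11 0 8 3 9 4]
After op 2 (out_shuffle): [12 11 1 0 2 8 5 3 7 9 10 4 6]
After op 3 (out_shuffle): [12 3 11 7 1 9 0 10 2 4 8 6 5]
After op 4 (out_shuffle): [12 10 3 2 11 4 7 8 1 6 9 5 0]
Card 8 is at position 7.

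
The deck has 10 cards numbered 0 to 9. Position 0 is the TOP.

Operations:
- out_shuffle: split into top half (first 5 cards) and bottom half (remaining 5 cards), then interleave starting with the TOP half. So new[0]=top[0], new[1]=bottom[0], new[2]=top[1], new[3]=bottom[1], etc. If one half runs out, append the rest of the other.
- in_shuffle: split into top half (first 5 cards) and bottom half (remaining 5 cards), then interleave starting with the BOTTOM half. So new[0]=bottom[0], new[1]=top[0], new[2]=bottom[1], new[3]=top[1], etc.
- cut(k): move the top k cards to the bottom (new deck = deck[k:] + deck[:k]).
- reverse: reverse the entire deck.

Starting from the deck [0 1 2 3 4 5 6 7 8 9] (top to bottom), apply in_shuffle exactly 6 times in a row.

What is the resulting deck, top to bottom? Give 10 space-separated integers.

After op 1 (in_shuffle): [5 0 6 1 7 2 8 3 9 4]
After op 2 (in_shuffle): [2 5 8 0 3 6 9 1 4 7]
After op 3 (in_shuffle): [6 2 9 5 1 8 4 0 7 3]
After op 4 (in_shuffle): [8 6 4 2 0 9 7 5 3 1]
After op 5 (in_shuffle): [9 8 7 6 5 4 3 2 1 0]
After op 6 (in_shuffle): [4 9 3 8 2 7 1 6 0 5]

Answer: 4 9 3 8 2 7 1 6 0 5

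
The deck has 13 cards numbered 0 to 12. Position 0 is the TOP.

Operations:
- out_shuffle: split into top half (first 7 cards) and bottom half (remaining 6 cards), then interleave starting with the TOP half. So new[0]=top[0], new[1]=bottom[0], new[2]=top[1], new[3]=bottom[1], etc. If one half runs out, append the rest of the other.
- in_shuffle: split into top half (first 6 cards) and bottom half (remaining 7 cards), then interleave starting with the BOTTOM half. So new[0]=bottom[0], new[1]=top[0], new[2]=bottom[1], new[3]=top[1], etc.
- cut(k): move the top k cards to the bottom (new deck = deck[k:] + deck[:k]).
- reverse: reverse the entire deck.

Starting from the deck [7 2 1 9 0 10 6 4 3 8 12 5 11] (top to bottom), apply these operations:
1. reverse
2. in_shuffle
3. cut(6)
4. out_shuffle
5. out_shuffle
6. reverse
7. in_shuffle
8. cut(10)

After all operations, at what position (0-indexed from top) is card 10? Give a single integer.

After op 1 (reverse): [11 5 12 8 3 4 6 10 0 9 1 2 7]
After op 2 (in_shuffle): [6 11 10 5 0 12 9 8 1 3 2 4 7]
After op 3 (cut(6)): [9 8 1 3 2 4 7 6 11 10 5 0 12]
After op 4 (out_shuffle): [9 6 8 11 1 10 3 5 2 0 4 12 7]
After op 5 (out_shuffle): [9 5 6 2 8 0 11 4 1 12 10 7 3]
After op 6 (reverse): [3 7 10 12 1 4 11 0 8 2 6 5 9]
After op 7 (in_shuffle): [11 3 0 7 8 10 2 12 6 1 5 4 9]
After op 8 (cut(10)): [5 4 9 11 3 0 7 8 10 2 12 6 1]
Card 10 is at position 8.

Answer: 8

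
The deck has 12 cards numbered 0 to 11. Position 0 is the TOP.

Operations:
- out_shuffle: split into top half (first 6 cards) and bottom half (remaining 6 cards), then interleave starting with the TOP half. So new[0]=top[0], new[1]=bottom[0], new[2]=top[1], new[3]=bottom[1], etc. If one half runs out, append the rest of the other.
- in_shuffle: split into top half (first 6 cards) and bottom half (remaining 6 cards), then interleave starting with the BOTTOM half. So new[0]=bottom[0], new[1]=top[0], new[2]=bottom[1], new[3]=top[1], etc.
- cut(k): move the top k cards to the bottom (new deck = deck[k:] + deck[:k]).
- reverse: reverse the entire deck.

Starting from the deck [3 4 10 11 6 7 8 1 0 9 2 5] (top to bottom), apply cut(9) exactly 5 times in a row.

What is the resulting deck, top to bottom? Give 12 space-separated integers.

Answer: 9 2 5 3 4 10 11 6 7 8 1 0

Derivation:
After op 1 (cut(9)): [9 2 5 3 4 10 11 6 7 8 1 0]
After op 2 (cut(9)): [8 1 0 9 2 5 3 4 10 11 6 7]
After op 3 (cut(9)): [11 6 7 8 1 0 9 2 5 3 4 10]
After op 4 (cut(9)): [3 4 10 11 6 7 8 1 0 9 2 5]
After op 5 (cut(9)): [9 2 5 3 4 10 11 6 7 8 1 0]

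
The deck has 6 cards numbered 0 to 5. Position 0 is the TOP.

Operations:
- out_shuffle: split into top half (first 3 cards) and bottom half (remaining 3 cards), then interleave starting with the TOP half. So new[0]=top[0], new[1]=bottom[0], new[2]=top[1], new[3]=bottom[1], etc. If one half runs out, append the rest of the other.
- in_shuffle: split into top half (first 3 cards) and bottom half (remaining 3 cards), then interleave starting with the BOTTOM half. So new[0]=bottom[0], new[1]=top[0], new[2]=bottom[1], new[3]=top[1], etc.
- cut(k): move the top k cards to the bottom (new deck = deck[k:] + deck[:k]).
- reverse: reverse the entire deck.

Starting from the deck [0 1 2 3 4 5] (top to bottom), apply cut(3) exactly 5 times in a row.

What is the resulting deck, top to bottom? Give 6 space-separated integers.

Answer: 3 4 5 0 1 2

Derivation:
After op 1 (cut(3)): [3 4 5 0 1 2]
After op 2 (cut(3)): [0 1 2 3 4 5]
After op 3 (cut(3)): [3 4 5 0 1 2]
After op 4 (cut(3)): [0 1 2 3 4 5]
After op 5 (cut(3)): [3 4 5 0 1 2]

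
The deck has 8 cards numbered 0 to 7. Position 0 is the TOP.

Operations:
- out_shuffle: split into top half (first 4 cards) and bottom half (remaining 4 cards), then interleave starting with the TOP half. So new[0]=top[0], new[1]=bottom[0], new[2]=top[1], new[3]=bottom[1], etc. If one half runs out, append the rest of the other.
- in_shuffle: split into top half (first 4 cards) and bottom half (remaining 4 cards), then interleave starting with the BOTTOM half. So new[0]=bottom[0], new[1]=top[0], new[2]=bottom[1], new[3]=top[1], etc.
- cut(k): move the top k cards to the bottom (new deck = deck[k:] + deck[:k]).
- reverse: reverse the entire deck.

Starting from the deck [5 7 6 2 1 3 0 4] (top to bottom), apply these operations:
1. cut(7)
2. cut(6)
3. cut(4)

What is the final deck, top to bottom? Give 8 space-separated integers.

After op 1 (cut(7)): [4 5 7 6 2 1 3 0]
After op 2 (cut(6)): [3 0 4 5 7 6 2 1]
After op 3 (cut(4)): [7 6 2 1 3 0 4 5]

Answer: 7 6 2 1 3 0 4 5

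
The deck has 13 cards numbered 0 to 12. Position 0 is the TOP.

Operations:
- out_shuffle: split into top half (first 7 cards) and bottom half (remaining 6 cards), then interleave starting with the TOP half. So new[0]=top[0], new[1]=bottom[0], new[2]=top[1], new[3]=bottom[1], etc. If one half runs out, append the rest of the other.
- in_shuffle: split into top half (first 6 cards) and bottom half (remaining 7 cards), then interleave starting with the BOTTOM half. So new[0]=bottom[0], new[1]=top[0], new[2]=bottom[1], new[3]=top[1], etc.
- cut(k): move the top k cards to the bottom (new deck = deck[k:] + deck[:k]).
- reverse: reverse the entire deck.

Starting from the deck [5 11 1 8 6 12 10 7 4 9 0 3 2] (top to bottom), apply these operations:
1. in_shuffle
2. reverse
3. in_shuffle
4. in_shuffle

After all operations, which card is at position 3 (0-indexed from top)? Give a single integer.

Answer: 2

Derivation:
After op 1 (in_shuffle): [10 5 7 11 4 1 9 8 0 6 3 12 2]
After op 2 (reverse): [2 12 3 6 0 8 9 1 4 11 7 5 10]
After op 3 (in_shuffle): [9 2 1 12 4 3 11 6 7 0 5 8 10]
After op 4 (in_shuffle): [11 9 6 2 7 1 0 12 5 4 8 3 10]
Position 3: card 2.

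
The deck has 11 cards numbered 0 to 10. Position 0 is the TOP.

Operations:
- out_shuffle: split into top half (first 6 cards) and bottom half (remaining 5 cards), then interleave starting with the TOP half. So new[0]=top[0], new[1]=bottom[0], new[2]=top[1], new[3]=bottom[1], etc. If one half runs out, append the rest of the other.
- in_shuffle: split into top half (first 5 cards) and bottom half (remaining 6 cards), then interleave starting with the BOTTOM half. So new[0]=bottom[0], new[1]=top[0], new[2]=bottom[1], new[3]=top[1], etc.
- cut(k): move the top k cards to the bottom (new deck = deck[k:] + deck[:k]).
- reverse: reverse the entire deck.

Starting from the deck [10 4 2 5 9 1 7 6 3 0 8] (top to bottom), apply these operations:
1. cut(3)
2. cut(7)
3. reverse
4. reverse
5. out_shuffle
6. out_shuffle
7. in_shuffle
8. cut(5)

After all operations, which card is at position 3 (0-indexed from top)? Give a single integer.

Answer: 9

Derivation:
After op 1 (cut(3)): [5 9 1 7 6 3 0 8 10 4 2]
After op 2 (cut(7)): [8 10 4 2 5 9 1 7 6 3 0]
After op 3 (reverse): [0 3 6 7 1 9 5 2 4 10 8]
After op 4 (reverse): [8 10 4 2 5 9 1 7 6 3 0]
After op 5 (out_shuffle): [8 1 10 7 4 6 2 3 5 0 9]
After op 6 (out_shuffle): [8 2 1 3 10 5 7 0 4 9 6]
After op 7 (in_shuffle): [5 8 7 2 0 1 4 3 9 10 6]
After op 8 (cut(5)): [1 4 3 9 10 6 5 8 7 2 0]
Position 3: card 9.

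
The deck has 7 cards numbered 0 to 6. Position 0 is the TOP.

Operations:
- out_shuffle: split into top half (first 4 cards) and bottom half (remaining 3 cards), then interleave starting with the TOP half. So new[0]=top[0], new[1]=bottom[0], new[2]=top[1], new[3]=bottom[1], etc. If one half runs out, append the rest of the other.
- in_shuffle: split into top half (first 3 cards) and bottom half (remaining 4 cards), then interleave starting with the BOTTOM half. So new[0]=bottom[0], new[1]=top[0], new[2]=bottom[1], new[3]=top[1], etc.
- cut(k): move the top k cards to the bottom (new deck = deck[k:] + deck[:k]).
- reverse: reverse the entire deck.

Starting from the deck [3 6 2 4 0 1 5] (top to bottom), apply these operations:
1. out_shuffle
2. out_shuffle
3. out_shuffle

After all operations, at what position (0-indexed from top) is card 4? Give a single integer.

After op 1 (out_shuffle): [3 0 6 1 2 5 4]
After op 2 (out_shuffle): [3 2 0 5 6 4 1]
After op 3 (out_shuffle): [3 6 2 4 0 1 5]
Card 4 is at position 3.

Answer: 3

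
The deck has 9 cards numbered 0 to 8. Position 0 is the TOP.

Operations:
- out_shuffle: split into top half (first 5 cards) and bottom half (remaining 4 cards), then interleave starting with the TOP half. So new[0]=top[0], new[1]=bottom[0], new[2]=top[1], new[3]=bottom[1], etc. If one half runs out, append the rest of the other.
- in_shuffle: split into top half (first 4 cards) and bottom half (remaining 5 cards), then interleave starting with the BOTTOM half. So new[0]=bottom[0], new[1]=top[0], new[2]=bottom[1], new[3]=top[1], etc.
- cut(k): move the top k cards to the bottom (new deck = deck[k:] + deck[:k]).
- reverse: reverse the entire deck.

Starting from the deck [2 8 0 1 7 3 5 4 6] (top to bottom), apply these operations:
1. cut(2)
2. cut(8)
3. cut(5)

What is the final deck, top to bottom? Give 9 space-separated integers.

After op 1 (cut(2)): [0 1 7 3 5 4 6 2 8]
After op 2 (cut(8)): [8 0 1 7 3 5 4 6 2]
After op 3 (cut(5)): [5 4 6 2 8 0 1 7 3]

Answer: 5 4 6 2 8 0 1 7 3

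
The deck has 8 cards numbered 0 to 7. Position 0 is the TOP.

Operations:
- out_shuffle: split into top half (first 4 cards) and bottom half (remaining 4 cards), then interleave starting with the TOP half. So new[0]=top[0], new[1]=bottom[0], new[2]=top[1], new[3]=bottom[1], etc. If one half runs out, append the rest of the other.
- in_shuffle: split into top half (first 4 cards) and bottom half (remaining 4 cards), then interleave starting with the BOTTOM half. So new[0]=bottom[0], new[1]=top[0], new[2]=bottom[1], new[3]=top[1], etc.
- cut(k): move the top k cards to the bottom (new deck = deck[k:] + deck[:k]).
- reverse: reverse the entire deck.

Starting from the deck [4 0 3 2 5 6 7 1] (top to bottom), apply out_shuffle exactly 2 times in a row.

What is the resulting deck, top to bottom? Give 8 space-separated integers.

Answer: 4 3 5 7 0 2 6 1

Derivation:
After op 1 (out_shuffle): [4 5 0 6 3 7 2 1]
After op 2 (out_shuffle): [4 3 5 7 0 2 6 1]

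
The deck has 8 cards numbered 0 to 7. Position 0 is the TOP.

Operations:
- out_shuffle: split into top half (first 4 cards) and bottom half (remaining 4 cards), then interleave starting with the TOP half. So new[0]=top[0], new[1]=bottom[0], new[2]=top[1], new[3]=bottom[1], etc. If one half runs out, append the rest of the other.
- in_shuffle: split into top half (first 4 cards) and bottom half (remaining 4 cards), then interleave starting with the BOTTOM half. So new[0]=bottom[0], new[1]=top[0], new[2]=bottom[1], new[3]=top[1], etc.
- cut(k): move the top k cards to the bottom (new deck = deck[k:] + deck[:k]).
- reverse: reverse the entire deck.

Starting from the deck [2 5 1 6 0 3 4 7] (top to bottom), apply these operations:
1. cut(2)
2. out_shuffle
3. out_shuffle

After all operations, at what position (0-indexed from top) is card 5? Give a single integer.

Answer: 7

Derivation:
After op 1 (cut(2)): [1 6 0 3 4 7 2 5]
After op 2 (out_shuffle): [1 4 6 7 0 2 3 5]
After op 3 (out_shuffle): [1 0 4 2 6 3 7 5]
Card 5 is at position 7.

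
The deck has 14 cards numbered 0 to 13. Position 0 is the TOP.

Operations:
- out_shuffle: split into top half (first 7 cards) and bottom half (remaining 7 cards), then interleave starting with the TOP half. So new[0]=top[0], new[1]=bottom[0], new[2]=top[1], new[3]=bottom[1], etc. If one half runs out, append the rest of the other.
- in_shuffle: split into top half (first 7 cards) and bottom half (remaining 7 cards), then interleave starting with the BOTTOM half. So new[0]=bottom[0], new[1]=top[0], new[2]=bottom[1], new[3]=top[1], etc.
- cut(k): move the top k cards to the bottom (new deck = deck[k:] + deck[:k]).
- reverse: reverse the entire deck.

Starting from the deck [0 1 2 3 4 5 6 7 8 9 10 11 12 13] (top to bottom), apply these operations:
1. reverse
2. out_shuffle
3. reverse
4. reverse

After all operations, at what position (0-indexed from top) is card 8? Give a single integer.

Answer: 10

Derivation:
After op 1 (reverse): [13 12 11 10 9 8 7 6 5 4 3 2 1 0]
After op 2 (out_shuffle): [13 6 12 5 11 4 10 3 9 2 8 1 7 0]
After op 3 (reverse): [0 7 1 8 2 9 3 10 4 11 5 12 6 13]
After op 4 (reverse): [13 6 12 5 11 4 10 3 9 2 8 1 7 0]
Card 8 is at position 10.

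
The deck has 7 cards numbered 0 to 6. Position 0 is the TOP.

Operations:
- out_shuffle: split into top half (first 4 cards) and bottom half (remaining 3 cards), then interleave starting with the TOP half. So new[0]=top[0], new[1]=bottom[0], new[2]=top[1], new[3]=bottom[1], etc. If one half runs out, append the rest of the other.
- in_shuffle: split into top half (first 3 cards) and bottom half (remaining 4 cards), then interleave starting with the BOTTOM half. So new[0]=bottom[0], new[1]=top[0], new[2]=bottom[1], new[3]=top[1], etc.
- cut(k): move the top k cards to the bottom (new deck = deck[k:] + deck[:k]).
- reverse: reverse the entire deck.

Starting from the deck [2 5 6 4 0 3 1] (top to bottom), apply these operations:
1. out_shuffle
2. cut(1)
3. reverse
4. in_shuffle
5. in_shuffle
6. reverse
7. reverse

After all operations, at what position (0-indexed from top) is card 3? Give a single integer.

Answer: 5

Derivation:
After op 1 (out_shuffle): [2 0 5 3 6 1 4]
After op 2 (cut(1)): [0 5 3 6 1 4 2]
After op 3 (reverse): [2 4 1 6 3 5 0]
After op 4 (in_shuffle): [6 2 3 4 5 1 0]
After op 5 (in_shuffle): [4 6 5 2 1 3 0]
After op 6 (reverse): [0 3 1 2 5 6 4]
After op 7 (reverse): [4 6 5 2 1 3 0]
Card 3 is at position 5.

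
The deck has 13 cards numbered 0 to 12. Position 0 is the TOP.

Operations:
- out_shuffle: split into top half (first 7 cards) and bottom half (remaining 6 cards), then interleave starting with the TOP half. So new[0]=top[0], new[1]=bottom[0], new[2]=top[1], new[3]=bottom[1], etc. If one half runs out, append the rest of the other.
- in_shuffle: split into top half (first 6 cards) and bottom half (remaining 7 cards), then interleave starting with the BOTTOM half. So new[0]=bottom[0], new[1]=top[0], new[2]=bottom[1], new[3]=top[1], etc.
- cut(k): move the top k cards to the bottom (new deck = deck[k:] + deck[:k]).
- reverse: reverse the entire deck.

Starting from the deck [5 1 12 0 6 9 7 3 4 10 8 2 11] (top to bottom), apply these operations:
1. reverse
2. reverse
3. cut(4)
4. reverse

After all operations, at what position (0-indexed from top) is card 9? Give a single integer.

After op 1 (reverse): [11 2 8 10 4 3 7 9 6 0 12 1 5]
After op 2 (reverse): [5 1 12 0 6 9 7 3 4 10 8 2 11]
After op 3 (cut(4)): [6 9 7 3 4 10 8 2 11 5 1 12 0]
After op 4 (reverse): [0 12 1 5 11 2 8 10 4 3 7 9 6]
Card 9 is at position 11.

Answer: 11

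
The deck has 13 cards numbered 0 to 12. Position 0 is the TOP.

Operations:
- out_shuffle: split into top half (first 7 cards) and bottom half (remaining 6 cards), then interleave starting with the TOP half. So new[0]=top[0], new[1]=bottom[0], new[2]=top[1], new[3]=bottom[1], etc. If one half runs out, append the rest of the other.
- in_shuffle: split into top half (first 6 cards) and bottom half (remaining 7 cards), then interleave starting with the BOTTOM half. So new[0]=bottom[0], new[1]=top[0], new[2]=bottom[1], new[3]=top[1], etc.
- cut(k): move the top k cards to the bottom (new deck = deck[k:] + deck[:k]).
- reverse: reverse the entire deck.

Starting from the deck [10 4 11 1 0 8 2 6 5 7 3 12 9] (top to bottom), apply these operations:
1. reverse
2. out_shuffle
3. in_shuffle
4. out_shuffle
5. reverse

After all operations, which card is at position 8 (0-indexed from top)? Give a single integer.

After op 1 (reverse): [9 12 3 7 5 6 2 8 0 1 11 4 10]
After op 2 (out_shuffle): [9 8 12 0 3 1 7 11 5 4 6 10 2]
After op 3 (in_shuffle): [7 9 11 8 5 12 4 0 6 3 10 1 2]
After op 4 (out_shuffle): [7 0 9 6 11 3 8 10 5 1 12 2 4]
After op 5 (reverse): [4 2 12 1 5 10 8 3 11 6 9 0 7]
Position 8: card 11.

Answer: 11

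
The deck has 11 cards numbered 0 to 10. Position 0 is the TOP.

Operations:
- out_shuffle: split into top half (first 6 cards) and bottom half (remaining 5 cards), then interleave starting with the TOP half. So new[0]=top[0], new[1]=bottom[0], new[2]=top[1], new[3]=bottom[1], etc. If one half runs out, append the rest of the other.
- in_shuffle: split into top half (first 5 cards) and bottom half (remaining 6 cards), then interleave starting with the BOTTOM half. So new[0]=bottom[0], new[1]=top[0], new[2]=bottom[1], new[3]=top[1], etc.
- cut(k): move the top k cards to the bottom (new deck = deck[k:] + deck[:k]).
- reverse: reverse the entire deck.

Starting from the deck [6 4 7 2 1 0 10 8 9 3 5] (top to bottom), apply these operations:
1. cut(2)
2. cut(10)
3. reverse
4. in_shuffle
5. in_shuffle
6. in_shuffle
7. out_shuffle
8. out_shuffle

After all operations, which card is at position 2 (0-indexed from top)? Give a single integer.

Answer: 8

Derivation:
After op 1 (cut(2)): [7 2 1 0 10 8 9 3 5 6 4]
After op 2 (cut(10)): [4 7 2 1 0 10 8 9 3 5 6]
After op 3 (reverse): [6 5 3 9 8 10 0 1 2 7 4]
After op 4 (in_shuffle): [10 6 0 5 1 3 2 9 7 8 4]
After op 5 (in_shuffle): [3 10 2 6 9 0 7 5 8 1 4]
After op 6 (in_shuffle): [0 3 7 10 5 2 8 6 1 9 4]
After op 7 (out_shuffle): [0 8 3 6 7 1 10 9 5 4 2]
After op 8 (out_shuffle): [0 10 8 9 3 5 6 4 7 2 1]
Position 2: card 8.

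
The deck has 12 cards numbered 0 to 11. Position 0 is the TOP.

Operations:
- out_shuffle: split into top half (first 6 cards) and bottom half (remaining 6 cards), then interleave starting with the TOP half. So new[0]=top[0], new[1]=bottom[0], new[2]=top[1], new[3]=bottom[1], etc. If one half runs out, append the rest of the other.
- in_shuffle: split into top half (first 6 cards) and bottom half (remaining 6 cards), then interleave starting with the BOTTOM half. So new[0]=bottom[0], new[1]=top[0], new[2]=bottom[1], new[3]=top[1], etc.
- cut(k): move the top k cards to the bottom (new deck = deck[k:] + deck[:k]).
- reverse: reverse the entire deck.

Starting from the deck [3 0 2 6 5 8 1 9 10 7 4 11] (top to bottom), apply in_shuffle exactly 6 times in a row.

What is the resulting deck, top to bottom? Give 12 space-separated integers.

After op 1 (in_shuffle): [1 3 9 0 10 2 7 6 4 5 11 8]
After op 2 (in_shuffle): [7 1 6 3 4 9 5 0 11 10 8 2]
After op 3 (in_shuffle): [5 7 0 1 11 6 10 3 8 4 2 9]
After op 4 (in_shuffle): [10 5 3 7 8 0 4 1 2 11 9 6]
After op 5 (in_shuffle): [4 10 1 5 2 3 11 7 9 8 6 0]
After op 6 (in_shuffle): [11 4 7 10 9 1 8 5 6 2 0 3]

Answer: 11 4 7 10 9 1 8 5 6 2 0 3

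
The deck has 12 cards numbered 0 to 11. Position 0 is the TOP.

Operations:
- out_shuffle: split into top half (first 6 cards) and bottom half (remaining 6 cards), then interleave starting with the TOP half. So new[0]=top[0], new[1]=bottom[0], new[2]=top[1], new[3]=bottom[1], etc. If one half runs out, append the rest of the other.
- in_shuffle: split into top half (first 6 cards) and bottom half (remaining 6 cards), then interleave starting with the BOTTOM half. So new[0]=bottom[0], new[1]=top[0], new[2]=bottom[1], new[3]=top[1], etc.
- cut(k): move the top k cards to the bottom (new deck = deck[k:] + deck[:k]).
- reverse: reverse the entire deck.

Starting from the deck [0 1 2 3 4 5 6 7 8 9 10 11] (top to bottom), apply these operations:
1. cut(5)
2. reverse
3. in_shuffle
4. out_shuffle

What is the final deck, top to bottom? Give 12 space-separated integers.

After op 1 (cut(5)): [5 6 7 8 9 10 11 0 1 2 3 4]
After op 2 (reverse): [4 3 2 1 0 11 10 9 8 7 6 5]
After op 3 (in_shuffle): [10 4 9 3 8 2 7 1 6 0 5 11]
After op 4 (out_shuffle): [10 7 4 1 9 6 3 0 8 5 2 11]

Answer: 10 7 4 1 9 6 3 0 8 5 2 11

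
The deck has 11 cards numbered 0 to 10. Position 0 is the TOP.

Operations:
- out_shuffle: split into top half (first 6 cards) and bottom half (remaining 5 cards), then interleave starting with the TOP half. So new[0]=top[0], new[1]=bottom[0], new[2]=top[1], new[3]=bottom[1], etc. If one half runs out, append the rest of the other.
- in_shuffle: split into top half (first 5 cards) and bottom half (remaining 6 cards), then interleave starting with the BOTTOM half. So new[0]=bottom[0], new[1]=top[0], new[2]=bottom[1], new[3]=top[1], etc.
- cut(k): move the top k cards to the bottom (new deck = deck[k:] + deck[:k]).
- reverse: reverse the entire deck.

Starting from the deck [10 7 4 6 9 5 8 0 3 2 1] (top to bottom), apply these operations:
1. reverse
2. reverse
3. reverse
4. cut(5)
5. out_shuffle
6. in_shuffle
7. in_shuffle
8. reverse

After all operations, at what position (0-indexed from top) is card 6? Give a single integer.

After op 1 (reverse): [1 2 3 0 8 5 9 6 4 7 10]
After op 2 (reverse): [10 7 4 6 9 5 8 0 3 2 1]
After op 3 (reverse): [1 2 3 0 8 5 9 6 4 7 10]
After op 4 (cut(5)): [5 9 6 4 7 10 1 2 3 0 8]
After op 5 (out_shuffle): [5 1 9 2 6 3 4 0 7 8 10]
After op 6 (in_shuffle): [3 5 4 1 0 9 7 2 8 6 10]
After op 7 (in_shuffle): [9 3 7 5 2 4 8 1 6 0 10]
After op 8 (reverse): [10 0 6 1 8 4 2 5 7 3 9]
Card 6 is at position 2.

Answer: 2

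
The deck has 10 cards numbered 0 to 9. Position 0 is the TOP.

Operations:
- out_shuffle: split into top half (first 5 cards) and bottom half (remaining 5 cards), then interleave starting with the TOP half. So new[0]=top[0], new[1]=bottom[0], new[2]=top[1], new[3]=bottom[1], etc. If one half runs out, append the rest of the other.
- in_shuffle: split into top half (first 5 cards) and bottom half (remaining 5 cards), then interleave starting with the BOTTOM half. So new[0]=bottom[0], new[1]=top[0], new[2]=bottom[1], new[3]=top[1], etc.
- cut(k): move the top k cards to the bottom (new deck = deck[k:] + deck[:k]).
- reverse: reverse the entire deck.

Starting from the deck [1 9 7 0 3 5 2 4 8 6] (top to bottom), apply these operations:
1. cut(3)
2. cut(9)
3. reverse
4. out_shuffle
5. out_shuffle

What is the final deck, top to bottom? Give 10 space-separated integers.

Answer: 9 3 2 8 1 0 5 4 6 7

Derivation:
After op 1 (cut(3)): [0 3 5 2 4 8 6 1 9 7]
After op 2 (cut(9)): [7 0 3 5 2 4 8 6 1 9]
After op 3 (reverse): [9 1 6 8 4 2 5 3 0 7]
After op 4 (out_shuffle): [9 2 1 5 6 3 8 0 4 7]
After op 5 (out_shuffle): [9 3 2 8 1 0 5 4 6 7]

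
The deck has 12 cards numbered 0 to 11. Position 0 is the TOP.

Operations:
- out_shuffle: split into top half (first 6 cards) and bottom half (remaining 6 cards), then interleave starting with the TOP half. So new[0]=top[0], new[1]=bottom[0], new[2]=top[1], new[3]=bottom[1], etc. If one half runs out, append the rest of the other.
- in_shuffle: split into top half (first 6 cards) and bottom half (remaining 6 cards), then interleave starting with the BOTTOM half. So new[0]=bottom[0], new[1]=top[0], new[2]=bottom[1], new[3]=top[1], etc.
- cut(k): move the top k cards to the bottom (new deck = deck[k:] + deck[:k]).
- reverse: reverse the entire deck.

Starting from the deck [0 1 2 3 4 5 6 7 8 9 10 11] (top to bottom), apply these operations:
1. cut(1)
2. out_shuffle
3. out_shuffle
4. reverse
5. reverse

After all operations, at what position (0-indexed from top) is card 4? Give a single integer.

After op 1 (cut(1)): [1 2 3 4 5 6 7 8 9 10 11 0]
After op 2 (out_shuffle): [1 7 2 8 3 9 4 10 5 11 6 0]
After op 3 (out_shuffle): [1 4 7 10 2 5 8 11 3 6 9 0]
After op 4 (reverse): [0 9 6 3 11 8 5 2 10 7 4 1]
After op 5 (reverse): [1 4 7 10 2 5 8 11 3 6 9 0]
Card 4 is at position 1.

Answer: 1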